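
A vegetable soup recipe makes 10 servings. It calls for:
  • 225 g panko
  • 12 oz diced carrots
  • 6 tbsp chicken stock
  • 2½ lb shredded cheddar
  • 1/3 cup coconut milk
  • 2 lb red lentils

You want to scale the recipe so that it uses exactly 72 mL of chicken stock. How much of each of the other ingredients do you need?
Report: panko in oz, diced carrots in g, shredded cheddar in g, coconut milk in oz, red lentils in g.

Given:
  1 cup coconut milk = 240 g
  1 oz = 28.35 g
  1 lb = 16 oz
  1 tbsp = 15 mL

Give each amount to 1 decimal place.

panko: 6.3 oz; diced carrots: 272.2 g; shredded cheddar: 907.2 g; coconut milk: 2.3 oz; red lentils: 725.8 g

The original recipe has 90 mL of chicken stock, so the scaling factor is 72 ÷ 90 = 4/5 = 0.8.
panko: 225 g × 4/5 ÷ 28.35 g/oz ≈ 6.3 oz
diced carrots: 12 oz × 4/5 × 28.35 g/oz ≈ 272.2 g
shredded cheddar: 2.5 lb × 4/5 × 16 oz/lb × 28.35 g/oz = 907.2 g
coconut milk: 1/3 cup × 4/5 × 240 g/cup ÷ 28.35 g/oz ≈ 2.3 oz
red lentils: 2 lb × 4/5 × 16 oz/lb × 28.35 g/oz ≈ 725.8 g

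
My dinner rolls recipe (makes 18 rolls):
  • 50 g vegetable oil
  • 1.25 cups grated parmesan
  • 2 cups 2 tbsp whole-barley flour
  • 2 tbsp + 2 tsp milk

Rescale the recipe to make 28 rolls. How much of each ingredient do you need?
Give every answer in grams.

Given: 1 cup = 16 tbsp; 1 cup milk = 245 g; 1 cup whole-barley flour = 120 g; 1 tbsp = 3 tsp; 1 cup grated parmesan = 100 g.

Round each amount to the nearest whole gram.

Scaling factor: 28/18 = 14/9.
vegetable oil: 50 g × 14/9 ≈ 78 g
grated parmesan: 1.25 cup × 14/9 × 100 g/cup ≈ 194 g
whole-barley flour: (2 cup + 2 tbsp = 2.125 cup) × 14/9 × 120 g/cup ≈ 397 g
milk: (2 tbsp + 2 tsp = 8/3 tbsp) × 14/9 ÷ 16 tbsp/cup × 245 g/cup ≈ 64 g

vegetable oil: 78 g; grated parmesan: 194 g; whole-barley flour: 397 g; milk: 64 g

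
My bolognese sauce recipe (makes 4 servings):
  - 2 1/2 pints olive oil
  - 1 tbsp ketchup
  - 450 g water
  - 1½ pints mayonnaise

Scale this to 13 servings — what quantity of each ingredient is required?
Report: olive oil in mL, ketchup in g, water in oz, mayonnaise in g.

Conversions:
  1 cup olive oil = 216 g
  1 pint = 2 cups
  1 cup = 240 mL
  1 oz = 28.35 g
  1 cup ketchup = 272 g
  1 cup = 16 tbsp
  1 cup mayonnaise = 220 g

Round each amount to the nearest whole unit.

olive oil: 3900 mL; ketchup: 55 g; water: 52 oz; mayonnaise: 2145 g

Scaling factor: 13/4 = 3.25.
olive oil: 2.5 pint × 13/4 × 2 cup/pint × 240 mL/cup = 3900 mL
ketchup: 1 tbsp × 13/4 ÷ 16 tbsp/cup × 272 g/cup ≈ 55 g
water: 450 g × 13/4 ÷ 28.35 g/oz ≈ 52 oz
mayonnaise: 1.5 pint × 13/4 × 2 cup/pint × 220 g/cup = 2145 g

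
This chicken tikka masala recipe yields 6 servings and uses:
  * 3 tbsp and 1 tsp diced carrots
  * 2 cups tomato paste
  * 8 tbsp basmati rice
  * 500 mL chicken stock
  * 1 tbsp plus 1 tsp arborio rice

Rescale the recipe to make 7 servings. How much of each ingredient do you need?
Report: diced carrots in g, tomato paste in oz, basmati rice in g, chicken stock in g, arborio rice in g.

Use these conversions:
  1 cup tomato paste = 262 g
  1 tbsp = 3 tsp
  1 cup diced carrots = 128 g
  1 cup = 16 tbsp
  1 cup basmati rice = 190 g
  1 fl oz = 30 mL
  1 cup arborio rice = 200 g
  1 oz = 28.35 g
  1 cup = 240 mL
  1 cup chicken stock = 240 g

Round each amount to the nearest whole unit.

Scaling factor: 7/6.
diced carrots: (3 tbsp + 1 tsp = 10/3 tbsp) × 7/6 ÷ 16 tbsp/cup × 128 g/cup ≈ 31 g
tomato paste: 2 cup × 7/6 × 262 g/cup ÷ 28.35 g/oz ≈ 22 oz
basmati rice: 8 tbsp × 7/6 ÷ 16 tbsp/cup × 190 g/cup ≈ 111 g
chicken stock: 500 mL × 7/6 ÷ 240 mL/cup × 240 g/cup ≈ 583 g
arborio rice: (1 tbsp + 1 tsp = 4/3 tbsp) × 7/6 ÷ 16 tbsp/cup × 200 g/cup ≈ 19 g

diced carrots: 31 g; tomato paste: 22 oz; basmati rice: 111 g; chicken stock: 583 g; arborio rice: 19 g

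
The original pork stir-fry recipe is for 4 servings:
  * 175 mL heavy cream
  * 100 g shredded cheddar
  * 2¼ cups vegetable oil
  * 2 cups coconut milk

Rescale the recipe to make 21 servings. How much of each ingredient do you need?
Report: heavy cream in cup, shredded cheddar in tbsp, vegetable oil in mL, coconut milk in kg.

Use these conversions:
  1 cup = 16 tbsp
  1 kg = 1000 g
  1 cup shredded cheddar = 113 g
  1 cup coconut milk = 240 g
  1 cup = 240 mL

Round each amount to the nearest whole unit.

heavy cream: 4 cup; shredded cheddar: 74 tbsp; vegetable oil: 2835 mL; coconut milk: 3 kg

Scaling factor: 21/4 = 5.25.
heavy cream: 175 mL × 21/4 ÷ 240 mL/cup ≈ 4 cup
shredded cheddar: 100 g × 21/4 ÷ 113 g/cup × 16 tbsp/cup ≈ 74 tbsp
vegetable oil: 2.25 cup × 21/4 × 240 mL/cup = 2835 mL
coconut milk: 2 cup × 21/4 × 240 g/cup ÷ 1000 g/kg ≈ 3 kg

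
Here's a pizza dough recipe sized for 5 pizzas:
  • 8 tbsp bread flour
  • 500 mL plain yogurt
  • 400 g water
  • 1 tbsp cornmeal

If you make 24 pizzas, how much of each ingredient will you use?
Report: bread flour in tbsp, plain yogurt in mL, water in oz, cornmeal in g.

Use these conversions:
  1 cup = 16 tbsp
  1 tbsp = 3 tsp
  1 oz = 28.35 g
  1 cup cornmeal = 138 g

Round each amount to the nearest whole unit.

bread flour: 38 tbsp; plain yogurt: 2400 mL; water: 68 oz; cornmeal: 41 g

Scaling factor: 24/5 = 4.8.
bread flour: 8 tbsp × 24/5 ≈ 38 tbsp
plain yogurt: 500 mL × 24/5 = 2400 mL
water: 400 g × 24/5 ÷ 28.35 g/oz ≈ 68 oz
cornmeal: 1 tbsp × 24/5 ÷ 16 tbsp/cup × 138 g/cup ≈ 41 g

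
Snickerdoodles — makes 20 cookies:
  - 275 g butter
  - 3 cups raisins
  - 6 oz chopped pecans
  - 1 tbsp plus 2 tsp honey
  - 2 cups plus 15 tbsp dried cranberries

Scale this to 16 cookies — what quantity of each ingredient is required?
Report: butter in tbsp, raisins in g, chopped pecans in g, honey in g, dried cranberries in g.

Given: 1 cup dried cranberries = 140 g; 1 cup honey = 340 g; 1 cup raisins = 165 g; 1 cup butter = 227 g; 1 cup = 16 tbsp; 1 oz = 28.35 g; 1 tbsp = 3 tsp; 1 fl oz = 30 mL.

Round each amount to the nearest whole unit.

butter: 16 tbsp; raisins: 396 g; chopped pecans: 136 g; honey: 28 g; dried cranberries: 329 g

Scaling factor: 16/20 = 4/5 = 0.8.
butter: 275 g × 4/5 ÷ 227 g/cup × 16 tbsp/cup ≈ 16 tbsp
raisins: 3 cup × 4/5 × 165 g/cup = 396 g
chopped pecans: 6 oz × 4/5 × 28.35 g/oz ≈ 136 g
honey: (1 tbsp + 2 tsp = 5/3 tbsp) × 4/5 ÷ 16 tbsp/cup × 340 g/cup ≈ 28 g
dried cranberries: (2 cup + 15 tbsp = 2.9375 cup) × 4/5 × 140 g/cup = 329 g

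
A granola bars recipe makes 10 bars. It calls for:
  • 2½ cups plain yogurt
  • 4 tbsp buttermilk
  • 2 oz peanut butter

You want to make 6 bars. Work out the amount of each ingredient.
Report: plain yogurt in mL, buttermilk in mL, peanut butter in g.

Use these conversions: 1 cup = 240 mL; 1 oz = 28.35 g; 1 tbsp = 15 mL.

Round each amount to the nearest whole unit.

plain yogurt: 360 mL; buttermilk: 36 mL; peanut butter: 34 g

Scaling factor: 6/10 = 3/5 = 0.6.
plain yogurt: 2.5 cup × 3/5 × 240 mL/cup = 360 mL
buttermilk: 4 tbsp × 3/5 × 15 mL/tbsp = 36 mL
peanut butter: 2 oz × 3/5 × 28.35 g/oz ≈ 34 g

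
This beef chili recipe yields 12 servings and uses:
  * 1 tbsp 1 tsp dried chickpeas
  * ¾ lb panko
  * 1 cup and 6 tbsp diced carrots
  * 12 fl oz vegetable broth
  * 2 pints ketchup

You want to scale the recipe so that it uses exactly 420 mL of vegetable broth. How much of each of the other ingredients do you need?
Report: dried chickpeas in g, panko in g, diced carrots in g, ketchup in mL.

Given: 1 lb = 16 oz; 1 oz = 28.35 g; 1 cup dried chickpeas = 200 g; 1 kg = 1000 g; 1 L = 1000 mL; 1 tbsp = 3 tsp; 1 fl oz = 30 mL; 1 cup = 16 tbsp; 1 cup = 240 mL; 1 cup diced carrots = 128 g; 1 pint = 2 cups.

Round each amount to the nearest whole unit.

The original recipe has 360 mL of vegetable broth, so the scaling factor is 420 ÷ 360 = 7/6.
dried chickpeas: (1 tbsp + 1 tsp = 4/3 tbsp) × 7/6 ÷ 16 tbsp/cup × 200 g/cup ≈ 19 g
panko: 0.75 lb × 7/6 × 16 oz/lb × 28.35 g/oz ≈ 397 g
diced carrots: (1 cup + 6 tbsp = 1.375 cup) × 7/6 × 128 g/cup ≈ 205 g
ketchup: 2 pint × 7/6 × 2 cup/pint × 240 mL/cup = 1120 mL

dried chickpeas: 19 g; panko: 397 g; diced carrots: 205 g; ketchup: 1120 mL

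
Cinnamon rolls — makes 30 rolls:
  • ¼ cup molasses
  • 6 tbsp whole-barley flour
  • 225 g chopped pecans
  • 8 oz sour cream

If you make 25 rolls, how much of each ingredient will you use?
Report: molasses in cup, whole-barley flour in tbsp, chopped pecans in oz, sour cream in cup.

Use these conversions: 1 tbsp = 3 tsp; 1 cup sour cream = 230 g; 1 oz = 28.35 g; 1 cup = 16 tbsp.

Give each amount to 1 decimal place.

molasses: 0.2 cup; whole-barley flour: 5.0 tbsp; chopped pecans: 6.6 oz; sour cream: 0.8 cup

Scaling factor: 25/30 = 5/6.
molasses: 0.25 cup × 5/6 ≈ 0.2 cup
whole-barley flour: 6 tbsp × 5/6 = 5.0 tbsp
chopped pecans: 225 g × 5/6 ÷ 28.35 g/oz ≈ 6.6 oz
sour cream: 8 oz × 5/6 × 28.35 g/oz ÷ 230 g/cup ≈ 0.8 cup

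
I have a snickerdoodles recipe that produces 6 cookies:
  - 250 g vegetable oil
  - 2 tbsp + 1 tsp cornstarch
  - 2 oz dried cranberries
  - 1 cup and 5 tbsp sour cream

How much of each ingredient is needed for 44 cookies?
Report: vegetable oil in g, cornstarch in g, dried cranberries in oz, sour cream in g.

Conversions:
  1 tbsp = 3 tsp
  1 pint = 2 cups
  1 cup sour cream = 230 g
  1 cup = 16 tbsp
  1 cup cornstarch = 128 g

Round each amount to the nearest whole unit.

Scaling factor: 44/6 = 22/3.
vegetable oil: 250 g × 22/3 ≈ 1833 g
cornstarch: (2 tbsp + 1 tsp = 7/3 tbsp) × 22/3 ÷ 16 tbsp/cup × 128 g/cup ≈ 137 g
dried cranberries: 2 oz × 22/3 ≈ 15 oz
sour cream: (1 cup + 5 tbsp = 1.3125 cup) × 22/3 × 230 g/cup ≈ 2214 g

vegetable oil: 1833 g; cornstarch: 137 g; dried cranberries: 15 oz; sour cream: 2214 g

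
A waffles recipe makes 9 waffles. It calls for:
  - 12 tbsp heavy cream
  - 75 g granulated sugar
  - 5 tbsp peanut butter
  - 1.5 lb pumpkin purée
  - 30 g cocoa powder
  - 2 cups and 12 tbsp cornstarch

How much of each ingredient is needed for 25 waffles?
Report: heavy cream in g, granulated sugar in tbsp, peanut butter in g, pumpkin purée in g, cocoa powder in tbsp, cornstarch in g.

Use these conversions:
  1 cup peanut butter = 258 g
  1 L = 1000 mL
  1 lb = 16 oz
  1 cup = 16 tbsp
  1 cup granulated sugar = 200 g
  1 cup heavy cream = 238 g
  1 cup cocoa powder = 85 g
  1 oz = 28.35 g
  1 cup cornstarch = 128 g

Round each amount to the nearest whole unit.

Scaling factor: 25/9.
heavy cream: 12 tbsp × 25/9 ÷ 16 tbsp/cup × 238 g/cup ≈ 496 g
granulated sugar: 75 g × 25/9 ÷ 200 g/cup × 16 tbsp/cup ≈ 17 tbsp
peanut butter: 5 tbsp × 25/9 ÷ 16 tbsp/cup × 258 g/cup ≈ 224 g
pumpkin purée: 1.5 lb × 25/9 × 16 oz/lb × 28.35 g/oz = 1890 g
cocoa powder: 30 g × 25/9 ÷ 85 g/cup × 16 tbsp/cup ≈ 16 tbsp
cornstarch: (2 cup + 12 tbsp = 2.75 cup) × 25/9 × 128 g/cup ≈ 978 g

heavy cream: 496 g; granulated sugar: 17 tbsp; peanut butter: 224 g; pumpkin purée: 1890 g; cocoa powder: 16 tbsp; cornstarch: 978 g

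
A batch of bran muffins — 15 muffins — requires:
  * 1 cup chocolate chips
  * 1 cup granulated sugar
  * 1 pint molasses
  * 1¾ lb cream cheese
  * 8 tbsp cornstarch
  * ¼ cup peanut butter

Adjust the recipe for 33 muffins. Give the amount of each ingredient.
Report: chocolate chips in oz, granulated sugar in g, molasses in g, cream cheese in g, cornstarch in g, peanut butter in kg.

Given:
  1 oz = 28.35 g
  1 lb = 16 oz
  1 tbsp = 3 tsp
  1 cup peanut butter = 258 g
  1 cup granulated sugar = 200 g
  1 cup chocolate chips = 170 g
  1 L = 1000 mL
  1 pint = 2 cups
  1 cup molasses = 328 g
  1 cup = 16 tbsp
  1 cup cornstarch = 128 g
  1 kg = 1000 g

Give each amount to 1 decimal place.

Scaling factor: 33/15 = 11/5 = 2.2.
chocolate chips: 1 cup × 11/5 × 170 g/cup ÷ 28.35 g/oz ≈ 13.2 oz
granulated sugar: 1 cup × 11/5 × 200 g/cup = 440.0 g
molasses: 1 pint × 11/5 × 2 cup/pint × 328 g/cup = 1443.2 g
cream cheese: 1.75 lb × 11/5 × 16 oz/lb × 28.35 g/oz ≈ 1746.4 g
cornstarch: 8 tbsp × 11/5 ÷ 16 tbsp/cup × 128 g/cup = 140.8 g
peanut butter: 0.25 cup × 11/5 × 258 g/cup ÷ 1000 g/kg ≈ 0.1 kg

chocolate chips: 13.2 oz; granulated sugar: 440.0 g; molasses: 1443.2 g; cream cheese: 1746.4 g; cornstarch: 140.8 g; peanut butter: 0.1 kg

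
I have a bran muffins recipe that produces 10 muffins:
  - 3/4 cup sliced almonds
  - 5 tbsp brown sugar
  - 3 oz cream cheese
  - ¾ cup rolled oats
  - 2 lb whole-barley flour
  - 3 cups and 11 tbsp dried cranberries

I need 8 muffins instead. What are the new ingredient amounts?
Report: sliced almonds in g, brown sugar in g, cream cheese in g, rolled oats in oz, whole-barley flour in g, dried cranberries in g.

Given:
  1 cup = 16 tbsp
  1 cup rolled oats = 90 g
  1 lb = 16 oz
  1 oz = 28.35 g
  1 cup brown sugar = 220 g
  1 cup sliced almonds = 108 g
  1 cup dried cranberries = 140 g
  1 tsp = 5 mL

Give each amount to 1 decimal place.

sliced almonds: 64.8 g; brown sugar: 55.0 g; cream cheese: 68.0 g; rolled oats: 1.9 oz; whole-barley flour: 725.8 g; dried cranberries: 413.0 g

Scaling factor: 8/10 = 4/5 = 0.8.
sliced almonds: 0.75 cup × 4/5 × 108 g/cup = 64.8 g
brown sugar: 5 tbsp × 4/5 ÷ 16 tbsp/cup × 220 g/cup = 55.0 g
cream cheese: 3 oz × 4/5 × 28.35 g/oz ≈ 68.0 g
rolled oats: 0.75 cup × 4/5 × 90 g/cup ÷ 28.35 g/oz ≈ 1.9 oz
whole-barley flour: 2 lb × 4/5 × 16 oz/lb × 28.35 g/oz ≈ 725.8 g
dried cranberries: (3 cup + 11 tbsp = 3.6875 cup) × 4/5 × 140 g/cup = 413.0 g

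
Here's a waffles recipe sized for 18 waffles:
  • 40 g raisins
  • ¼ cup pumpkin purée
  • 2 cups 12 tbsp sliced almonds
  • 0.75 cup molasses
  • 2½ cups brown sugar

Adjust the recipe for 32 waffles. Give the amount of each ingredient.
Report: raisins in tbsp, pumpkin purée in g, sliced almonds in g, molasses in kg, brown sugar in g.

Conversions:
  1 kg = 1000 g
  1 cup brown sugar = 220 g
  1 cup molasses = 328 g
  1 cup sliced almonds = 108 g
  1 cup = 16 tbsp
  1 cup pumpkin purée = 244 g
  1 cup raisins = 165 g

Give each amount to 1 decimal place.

raisins: 6.9 tbsp; pumpkin purée: 108.4 g; sliced almonds: 528.0 g; molasses: 0.4 kg; brown sugar: 977.8 g

Scaling factor: 32/18 = 16/9.
raisins: 40 g × 16/9 ÷ 165 g/cup × 16 tbsp/cup ≈ 6.9 tbsp
pumpkin purée: 0.25 cup × 16/9 × 244 g/cup ≈ 108.4 g
sliced almonds: (2 cup + 12 tbsp = 2.75 cup) × 16/9 × 108 g/cup = 528.0 g
molasses: 0.75 cup × 16/9 × 328 g/cup ÷ 1000 g/kg ≈ 0.4 kg
brown sugar: 2.5 cup × 16/9 × 220 g/cup ≈ 977.8 g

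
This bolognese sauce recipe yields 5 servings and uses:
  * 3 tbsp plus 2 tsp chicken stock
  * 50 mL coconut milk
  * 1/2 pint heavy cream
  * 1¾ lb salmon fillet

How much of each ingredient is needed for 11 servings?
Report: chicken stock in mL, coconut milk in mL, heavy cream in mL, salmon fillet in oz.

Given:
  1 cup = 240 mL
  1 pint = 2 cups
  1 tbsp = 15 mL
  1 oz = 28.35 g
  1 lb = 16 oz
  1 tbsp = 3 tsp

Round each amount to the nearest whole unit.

Scaling factor: 11/5 = 2.2.
chicken stock: (3 tbsp + 2 tsp = 11/3 tbsp) × 11/5 × 15 mL/tbsp = 121 mL
coconut milk: 50 mL × 11/5 = 110 mL
heavy cream: 0.5 pint × 11/5 × 2 cup/pint × 240 mL/cup = 528 mL
salmon fillet: 1.75 lb × 11/5 × 16 oz/lb ≈ 62 oz

chicken stock: 121 mL; coconut milk: 110 mL; heavy cream: 528 mL; salmon fillet: 62 oz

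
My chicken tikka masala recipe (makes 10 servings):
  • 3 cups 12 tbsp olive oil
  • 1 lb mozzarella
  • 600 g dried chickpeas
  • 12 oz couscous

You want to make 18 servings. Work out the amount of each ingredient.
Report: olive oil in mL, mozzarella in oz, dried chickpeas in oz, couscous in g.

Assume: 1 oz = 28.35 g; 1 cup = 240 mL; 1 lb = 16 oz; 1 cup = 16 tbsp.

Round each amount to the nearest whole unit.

olive oil: 1620 mL; mozzarella: 29 oz; dried chickpeas: 38 oz; couscous: 612 g

Scaling factor: 18/10 = 9/5 = 1.8.
olive oil: (3 cup + 12 tbsp = 3.75 cup) × 9/5 × 240 mL/cup = 1620 mL
mozzarella: 1 lb × 9/5 × 16 oz/lb ≈ 29 oz
dried chickpeas: 600 g × 9/5 ÷ 28.35 g/oz ≈ 38 oz
couscous: 12 oz × 9/5 × 28.35 g/oz ≈ 612 g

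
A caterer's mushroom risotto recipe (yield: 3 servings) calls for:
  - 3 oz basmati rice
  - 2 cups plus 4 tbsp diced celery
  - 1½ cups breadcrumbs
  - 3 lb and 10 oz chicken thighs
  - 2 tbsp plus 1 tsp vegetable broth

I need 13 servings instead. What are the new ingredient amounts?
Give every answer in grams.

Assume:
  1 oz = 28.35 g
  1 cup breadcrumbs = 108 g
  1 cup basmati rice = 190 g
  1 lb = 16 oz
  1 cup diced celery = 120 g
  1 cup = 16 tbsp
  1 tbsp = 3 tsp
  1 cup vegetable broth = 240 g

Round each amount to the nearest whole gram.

basmati rice: 369 g; diced celery: 1170 g; breadcrumbs: 702 g; chicken thighs: 7125 g; vegetable broth: 152 g

Scaling factor: 13/3.
basmati rice: 3 oz × 13/3 × 28.35 g/oz ≈ 369 g
diced celery: (2 cup + 4 tbsp = 2.25 cup) × 13/3 × 120 g/cup = 1170 g
breadcrumbs: 1.5 cup × 13/3 × 108 g/cup = 702 g
chicken thighs: (3 lb + 10 oz = 3.625 lb) × 13/3 × 16 oz/lb × 28.35 g/oz ≈ 7125 g
vegetable broth: (2 tbsp + 1 tsp = 7/3 tbsp) × 13/3 ÷ 16 tbsp/cup × 240 g/cup ≈ 152 g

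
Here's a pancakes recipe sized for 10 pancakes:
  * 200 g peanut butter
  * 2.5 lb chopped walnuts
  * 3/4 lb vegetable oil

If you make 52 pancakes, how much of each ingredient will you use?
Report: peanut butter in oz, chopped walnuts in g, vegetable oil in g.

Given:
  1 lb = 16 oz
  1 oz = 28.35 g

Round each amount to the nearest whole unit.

peanut butter: 37 oz; chopped walnuts: 5897 g; vegetable oil: 1769 g

Scaling factor: 52/10 = 26/5 = 5.2.
peanut butter: 200 g × 26/5 ÷ 28.35 g/oz ≈ 37 oz
chopped walnuts: 2.5 lb × 26/5 × 16 oz/lb × 28.35 g/oz ≈ 5897 g
vegetable oil: 0.75 lb × 26/5 × 16 oz/lb × 28.35 g/oz ≈ 1769 g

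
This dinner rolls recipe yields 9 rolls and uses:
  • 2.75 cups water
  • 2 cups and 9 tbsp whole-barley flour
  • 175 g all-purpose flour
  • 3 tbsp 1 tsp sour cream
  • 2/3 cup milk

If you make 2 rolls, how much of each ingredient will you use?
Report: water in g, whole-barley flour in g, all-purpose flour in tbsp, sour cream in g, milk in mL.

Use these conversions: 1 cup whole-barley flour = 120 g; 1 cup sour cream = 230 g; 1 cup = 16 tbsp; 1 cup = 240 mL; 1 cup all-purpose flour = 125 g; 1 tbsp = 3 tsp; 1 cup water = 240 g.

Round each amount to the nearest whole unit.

water: 147 g; whole-barley flour: 68 g; all-purpose flour: 5 tbsp; sour cream: 11 g; milk: 36 mL

Scaling factor: 2/9.
water: 2.75 cup × 2/9 × 240 g/cup ≈ 147 g
whole-barley flour: (2 cup + 9 tbsp = 2.5625 cup) × 2/9 × 120 g/cup ≈ 68 g
all-purpose flour: 175 g × 2/9 ÷ 125 g/cup × 16 tbsp/cup ≈ 5 tbsp
sour cream: (3 tbsp + 1 tsp = 10/3 tbsp) × 2/9 ÷ 16 tbsp/cup × 230 g/cup ≈ 11 g
milk: 2/3 cup × 2/9 × 240 mL/cup ≈ 36 mL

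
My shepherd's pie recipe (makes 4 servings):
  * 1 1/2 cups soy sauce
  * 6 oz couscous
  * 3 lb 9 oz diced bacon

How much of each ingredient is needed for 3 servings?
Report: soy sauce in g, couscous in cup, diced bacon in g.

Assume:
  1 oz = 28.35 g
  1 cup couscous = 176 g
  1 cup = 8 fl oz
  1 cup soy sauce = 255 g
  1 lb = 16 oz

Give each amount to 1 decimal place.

Scaling factor: 3/4 = 0.75.
soy sauce: 1.5 cup × 3/4 × 255 g/cup ≈ 286.9 g
couscous: 6 oz × 3/4 × 28.35 g/oz ÷ 176 g/cup ≈ 0.7 cup
diced bacon: (3 lb + 9 oz = 3.5625 lb) × 3/4 × 16 oz/lb × 28.35 g/oz ≈ 1212.0 g

soy sauce: 286.9 g; couscous: 0.7 cup; diced bacon: 1212.0 g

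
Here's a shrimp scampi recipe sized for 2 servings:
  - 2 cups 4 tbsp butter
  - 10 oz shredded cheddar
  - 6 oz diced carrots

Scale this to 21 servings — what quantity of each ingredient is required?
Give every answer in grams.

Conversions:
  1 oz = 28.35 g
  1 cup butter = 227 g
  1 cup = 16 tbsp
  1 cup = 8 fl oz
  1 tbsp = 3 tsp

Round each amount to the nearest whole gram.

butter: 5363 g; shredded cheddar: 2977 g; diced carrots: 1786 g

Scaling factor: 21/2 = 10.5.
butter: (2 cup + 4 tbsp = 2.25 cup) × 21/2 × 227 g/cup ≈ 5363 g
shredded cheddar: 10 oz × 21/2 × 28.35 g/oz ≈ 2977 g
diced carrots: 6 oz × 21/2 × 28.35 g/oz ≈ 1786 g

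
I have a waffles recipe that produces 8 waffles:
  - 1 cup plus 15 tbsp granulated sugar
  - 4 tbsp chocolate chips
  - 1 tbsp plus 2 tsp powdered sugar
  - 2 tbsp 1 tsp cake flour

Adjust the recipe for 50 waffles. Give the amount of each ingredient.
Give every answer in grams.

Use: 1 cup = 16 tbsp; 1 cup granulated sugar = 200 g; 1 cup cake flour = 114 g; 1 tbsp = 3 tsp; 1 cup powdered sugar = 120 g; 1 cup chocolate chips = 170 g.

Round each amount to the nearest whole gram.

granulated sugar: 2422 g; chocolate chips: 266 g; powdered sugar: 78 g; cake flour: 104 g

Scaling factor: 50/8 = 25/4 = 6.25.
granulated sugar: (1 cup + 15 tbsp = 1.9375 cup) × 25/4 × 200 g/cup ≈ 2422 g
chocolate chips: 4 tbsp × 25/4 ÷ 16 tbsp/cup × 170 g/cup ≈ 266 g
powdered sugar: (1 tbsp + 2 tsp = 5/3 tbsp) × 25/4 ÷ 16 tbsp/cup × 120 g/cup ≈ 78 g
cake flour: (2 tbsp + 1 tsp = 7/3 tbsp) × 25/4 ÷ 16 tbsp/cup × 114 g/cup ≈ 104 g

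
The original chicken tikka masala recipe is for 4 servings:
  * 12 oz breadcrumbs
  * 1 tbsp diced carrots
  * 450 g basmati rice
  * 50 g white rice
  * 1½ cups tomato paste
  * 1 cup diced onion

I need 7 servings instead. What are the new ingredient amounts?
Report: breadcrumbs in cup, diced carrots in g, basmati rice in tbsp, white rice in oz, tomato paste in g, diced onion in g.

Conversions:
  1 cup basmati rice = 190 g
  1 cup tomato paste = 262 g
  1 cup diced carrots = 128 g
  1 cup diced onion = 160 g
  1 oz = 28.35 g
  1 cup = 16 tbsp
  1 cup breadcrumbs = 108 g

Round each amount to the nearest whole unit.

breadcrumbs: 6 cup; diced carrots: 14 g; basmati rice: 66 tbsp; white rice: 3 oz; tomato paste: 688 g; diced onion: 280 g

Scaling factor: 7/4 = 1.75.
breadcrumbs: 12 oz × 7/4 × 28.35 g/oz ÷ 108 g/cup ≈ 6 cup
diced carrots: 1 tbsp × 7/4 ÷ 16 tbsp/cup × 128 g/cup = 14 g
basmati rice: 450 g × 7/4 ÷ 190 g/cup × 16 tbsp/cup ≈ 66 tbsp
white rice: 50 g × 7/4 ÷ 28.35 g/oz ≈ 3 oz
tomato paste: 1.5 cup × 7/4 × 262 g/cup ≈ 688 g
diced onion: 1 cup × 7/4 × 160 g/cup = 280 g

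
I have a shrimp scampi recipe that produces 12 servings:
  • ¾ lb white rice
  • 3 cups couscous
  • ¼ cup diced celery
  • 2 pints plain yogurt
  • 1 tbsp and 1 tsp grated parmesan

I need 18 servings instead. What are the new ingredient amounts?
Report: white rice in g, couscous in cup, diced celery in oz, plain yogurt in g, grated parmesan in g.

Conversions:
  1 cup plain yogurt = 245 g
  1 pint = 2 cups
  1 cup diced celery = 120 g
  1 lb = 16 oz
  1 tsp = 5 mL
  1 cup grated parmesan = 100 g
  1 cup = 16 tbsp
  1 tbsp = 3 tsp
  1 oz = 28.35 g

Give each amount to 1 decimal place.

Scaling factor: 18/12 = 3/2 = 1.5.
white rice: 0.75 lb × 3/2 × 16 oz/lb × 28.35 g/oz = 510.3 g
couscous: 3 cup × 3/2 = 4.5 cup
diced celery: 0.25 cup × 3/2 × 120 g/cup ÷ 28.35 g/oz ≈ 1.6 oz
plain yogurt: 2 pint × 3/2 × 2 cup/pint × 245 g/cup = 1470.0 g
grated parmesan: (1 tbsp + 1 tsp = 4/3 tbsp) × 3/2 ÷ 16 tbsp/cup × 100 g/cup = 12.5 g

white rice: 510.3 g; couscous: 4.5 cup; diced celery: 1.6 oz; plain yogurt: 1470.0 g; grated parmesan: 12.5 g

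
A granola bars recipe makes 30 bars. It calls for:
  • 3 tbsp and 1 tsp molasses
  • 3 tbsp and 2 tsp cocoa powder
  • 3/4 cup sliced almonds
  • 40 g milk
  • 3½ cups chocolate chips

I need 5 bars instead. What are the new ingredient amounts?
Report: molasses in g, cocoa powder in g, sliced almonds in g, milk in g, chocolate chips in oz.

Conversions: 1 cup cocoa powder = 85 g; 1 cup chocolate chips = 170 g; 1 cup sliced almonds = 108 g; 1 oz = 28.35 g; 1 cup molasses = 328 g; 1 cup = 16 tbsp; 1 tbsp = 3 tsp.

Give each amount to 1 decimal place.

Scaling factor: 5/30 = 1/6.
molasses: (3 tbsp + 1 tsp = 10/3 tbsp) × 1/6 ÷ 16 tbsp/cup × 328 g/cup ≈ 11.4 g
cocoa powder: (3 tbsp + 2 tsp = 11/3 tbsp) × 1/6 ÷ 16 tbsp/cup × 85 g/cup ≈ 3.2 g
sliced almonds: 0.75 cup × 1/6 × 108 g/cup = 13.5 g
milk: 40 g × 1/6 ≈ 6.7 g
chocolate chips: 3.5 cup × 1/6 × 170 g/cup ÷ 28.35 g/oz ≈ 3.5 oz

molasses: 11.4 g; cocoa powder: 3.2 g; sliced almonds: 13.5 g; milk: 6.7 g; chocolate chips: 3.5 oz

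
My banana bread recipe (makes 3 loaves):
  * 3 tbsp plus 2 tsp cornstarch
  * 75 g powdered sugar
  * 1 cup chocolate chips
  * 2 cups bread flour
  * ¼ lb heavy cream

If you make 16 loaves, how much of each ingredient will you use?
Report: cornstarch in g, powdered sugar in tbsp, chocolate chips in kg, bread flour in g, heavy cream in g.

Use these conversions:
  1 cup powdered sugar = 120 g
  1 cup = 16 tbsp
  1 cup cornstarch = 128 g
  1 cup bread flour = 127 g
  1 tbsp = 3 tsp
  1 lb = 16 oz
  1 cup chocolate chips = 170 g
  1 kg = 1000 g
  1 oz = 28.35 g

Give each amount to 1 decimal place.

Scaling factor: 16/3.
cornstarch: (3 tbsp + 2 tsp = 11/3 tbsp) × 16/3 ÷ 16 tbsp/cup × 128 g/cup ≈ 156.4 g
powdered sugar: 75 g × 16/3 ÷ 120 g/cup × 16 tbsp/cup ≈ 53.3 tbsp
chocolate chips: 1 cup × 16/3 × 170 g/cup ÷ 1000 g/kg ≈ 0.9 kg
bread flour: 2 cup × 16/3 × 127 g/cup ≈ 1354.7 g
heavy cream: 0.25 lb × 16/3 × 16 oz/lb × 28.35 g/oz = 604.8 g

cornstarch: 156.4 g; powdered sugar: 53.3 tbsp; chocolate chips: 0.9 kg; bread flour: 1354.7 g; heavy cream: 604.8 g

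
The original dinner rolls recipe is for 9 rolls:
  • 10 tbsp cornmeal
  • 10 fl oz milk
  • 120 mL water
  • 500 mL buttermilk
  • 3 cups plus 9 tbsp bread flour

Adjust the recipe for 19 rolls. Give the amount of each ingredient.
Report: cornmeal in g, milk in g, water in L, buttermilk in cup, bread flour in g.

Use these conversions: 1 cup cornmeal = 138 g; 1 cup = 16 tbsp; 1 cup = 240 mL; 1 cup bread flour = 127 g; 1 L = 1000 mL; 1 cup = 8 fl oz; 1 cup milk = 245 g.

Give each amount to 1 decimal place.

cornmeal: 182.1 g; milk: 646.5 g; water: 0.3 L; buttermilk: 4.4 cup; bread flour: 955.1 g

Scaling factor: 19/9.
cornmeal: 10 tbsp × 19/9 ÷ 16 tbsp/cup × 138 g/cup ≈ 182.1 g
milk: 10 fl oz × 19/9 ÷ 8 fl oz/cup × 245 g/cup ≈ 646.5 g
water: 120 mL × 19/9 ÷ 1000 mL/L ≈ 0.3 L
buttermilk: 500 mL × 19/9 ÷ 240 mL/cup ≈ 4.4 cup
bread flour: (3 cup + 9 tbsp = 3.5625 cup) × 19/9 × 127 g/cup ≈ 955.1 g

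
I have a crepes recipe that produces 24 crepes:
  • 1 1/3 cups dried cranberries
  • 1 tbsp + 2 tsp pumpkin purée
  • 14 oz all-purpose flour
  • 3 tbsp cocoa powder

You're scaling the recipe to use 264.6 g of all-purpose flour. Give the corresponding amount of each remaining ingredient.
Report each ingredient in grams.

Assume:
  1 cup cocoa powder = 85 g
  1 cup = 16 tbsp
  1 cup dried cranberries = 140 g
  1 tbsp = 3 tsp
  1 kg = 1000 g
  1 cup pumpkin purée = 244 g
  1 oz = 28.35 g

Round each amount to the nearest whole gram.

The original recipe has 396.9 g of all-purpose flour, so the scaling factor is 264.6 ÷ 396.9 = 2/3.
dried cranberries: 4/3 cup × 2/3 × 140 g/cup ≈ 124 g
pumpkin purée: (1 tbsp + 2 tsp = 5/3 tbsp) × 2/3 ÷ 16 tbsp/cup × 244 g/cup ≈ 17 g
cocoa powder: 3 tbsp × 2/3 ÷ 16 tbsp/cup × 85 g/cup ≈ 11 g

dried cranberries: 124 g; pumpkin purée: 17 g; cocoa powder: 11 g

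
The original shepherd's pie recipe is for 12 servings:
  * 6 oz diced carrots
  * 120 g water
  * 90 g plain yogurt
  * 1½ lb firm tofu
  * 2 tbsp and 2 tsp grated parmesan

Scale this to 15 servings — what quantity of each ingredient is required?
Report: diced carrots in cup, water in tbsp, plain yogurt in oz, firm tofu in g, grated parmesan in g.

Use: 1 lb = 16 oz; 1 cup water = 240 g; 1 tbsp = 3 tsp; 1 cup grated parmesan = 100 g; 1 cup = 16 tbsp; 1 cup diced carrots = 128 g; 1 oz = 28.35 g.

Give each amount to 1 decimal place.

diced carrots: 1.7 cup; water: 10.0 tbsp; plain yogurt: 4.0 oz; firm tofu: 850.5 g; grated parmesan: 20.8 g

Scaling factor: 15/12 = 5/4 = 1.25.
diced carrots: 6 oz × 5/4 × 28.35 g/oz ÷ 128 g/cup ≈ 1.7 cup
water: 120 g × 5/4 ÷ 240 g/cup × 16 tbsp/cup = 10.0 tbsp
plain yogurt: 90 g × 5/4 ÷ 28.35 g/oz ≈ 4.0 oz
firm tofu: 1.5 lb × 5/4 × 16 oz/lb × 28.35 g/oz = 850.5 g
grated parmesan: (2 tbsp + 2 tsp = 8/3 tbsp) × 5/4 ÷ 16 tbsp/cup × 100 g/cup ≈ 20.8 g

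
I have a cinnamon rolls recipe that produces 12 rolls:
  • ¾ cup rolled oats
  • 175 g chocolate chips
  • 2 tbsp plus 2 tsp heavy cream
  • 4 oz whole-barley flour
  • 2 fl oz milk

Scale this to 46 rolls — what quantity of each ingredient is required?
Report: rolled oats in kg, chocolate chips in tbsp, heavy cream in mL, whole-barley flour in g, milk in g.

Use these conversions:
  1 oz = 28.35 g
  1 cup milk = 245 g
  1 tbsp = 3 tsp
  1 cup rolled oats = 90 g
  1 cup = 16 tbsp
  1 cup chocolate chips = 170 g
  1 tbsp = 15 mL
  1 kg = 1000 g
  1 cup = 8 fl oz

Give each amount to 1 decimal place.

Scaling factor: 46/12 = 23/6.
rolled oats: 0.75 cup × 23/6 × 90 g/cup ÷ 1000 g/kg ≈ 0.3 kg
chocolate chips: 175 g × 23/6 ÷ 170 g/cup × 16 tbsp/cup ≈ 63.1 tbsp
heavy cream: (2 tbsp + 2 tsp = 8/3 tbsp) × 23/6 × 15 mL/tbsp ≈ 153.3 mL
whole-barley flour: 4 oz × 23/6 × 28.35 g/oz = 434.7 g
milk: 2 fl oz × 23/6 ÷ 8 fl oz/cup × 245 g/cup ≈ 234.8 g

rolled oats: 0.3 kg; chocolate chips: 63.1 tbsp; heavy cream: 153.3 mL; whole-barley flour: 434.7 g; milk: 234.8 g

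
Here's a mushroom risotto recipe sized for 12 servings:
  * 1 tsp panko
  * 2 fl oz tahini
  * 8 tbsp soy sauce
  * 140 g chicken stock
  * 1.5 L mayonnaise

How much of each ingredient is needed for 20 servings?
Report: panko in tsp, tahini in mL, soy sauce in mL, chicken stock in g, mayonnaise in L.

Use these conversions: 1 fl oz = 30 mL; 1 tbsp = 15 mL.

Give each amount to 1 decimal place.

Scaling factor: 20/12 = 5/3.
panko: 1 tsp × 5/3 ≈ 1.7 tsp
tahini: 2 fl oz × 5/3 × 30 mL/fl oz = 100.0 mL
soy sauce: 8 tbsp × 5/3 × 15 mL/tbsp = 200.0 mL
chicken stock: 140 g × 5/3 ≈ 233.3 g
mayonnaise: 1.5 L × 5/3 = 2.5 L

panko: 1.7 tsp; tahini: 100.0 mL; soy sauce: 200.0 mL; chicken stock: 233.3 g; mayonnaise: 2.5 L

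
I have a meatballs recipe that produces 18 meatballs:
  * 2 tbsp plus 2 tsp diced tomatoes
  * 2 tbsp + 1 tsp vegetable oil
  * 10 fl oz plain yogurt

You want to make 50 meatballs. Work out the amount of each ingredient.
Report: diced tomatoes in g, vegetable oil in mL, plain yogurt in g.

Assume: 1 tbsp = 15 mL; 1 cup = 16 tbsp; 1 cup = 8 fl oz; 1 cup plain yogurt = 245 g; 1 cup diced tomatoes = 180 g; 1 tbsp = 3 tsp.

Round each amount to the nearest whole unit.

diced tomatoes: 83 g; vegetable oil: 97 mL; plain yogurt: 851 g

Scaling factor: 50/18 = 25/9.
diced tomatoes: (2 tbsp + 2 tsp = 8/3 tbsp) × 25/9 ÷ 16 tbsp/cup × 180 g/cup ≈ 83 g
vegetable oil: (2 tbsp + 1 tsp = 7/3 tbsp) × 25/9 × 15 mL/tbsp ≈ 97 mL
plain yogurt: 10 fl oz × 25/9 ÷ 8 fl oz/cup × 245 g/cup ≈ 851 g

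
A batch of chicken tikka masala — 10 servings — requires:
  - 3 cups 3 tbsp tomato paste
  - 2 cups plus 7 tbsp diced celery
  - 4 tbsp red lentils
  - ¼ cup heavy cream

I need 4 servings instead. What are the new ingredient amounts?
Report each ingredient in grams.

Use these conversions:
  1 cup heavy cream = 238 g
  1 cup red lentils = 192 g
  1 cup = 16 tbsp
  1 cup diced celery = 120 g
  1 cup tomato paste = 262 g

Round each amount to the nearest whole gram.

tomato paste: 334 g; diced celery: 117 g; red lentils: 19 g; heavy cream: 24 g

Scaling factor: 4/10 = 2/5 = 0.4.
tomato paste: (3 cup + 3 tbsp = 3.1875 cup) × 2/5 × 262 g/cup ≈ 334 g
diced celery: (2 cup + 7 tbsp = 2.4375 cup) × 2/5 × 120 g/cup = 117 g
red lentils: 4 tbsp × 2/5 ÷ 16 tbsp/cup × 192 g/cup ≈ 19 g
heavy cream: 0.25 cup × 2/5 × 238 g/cup ≈ 24 g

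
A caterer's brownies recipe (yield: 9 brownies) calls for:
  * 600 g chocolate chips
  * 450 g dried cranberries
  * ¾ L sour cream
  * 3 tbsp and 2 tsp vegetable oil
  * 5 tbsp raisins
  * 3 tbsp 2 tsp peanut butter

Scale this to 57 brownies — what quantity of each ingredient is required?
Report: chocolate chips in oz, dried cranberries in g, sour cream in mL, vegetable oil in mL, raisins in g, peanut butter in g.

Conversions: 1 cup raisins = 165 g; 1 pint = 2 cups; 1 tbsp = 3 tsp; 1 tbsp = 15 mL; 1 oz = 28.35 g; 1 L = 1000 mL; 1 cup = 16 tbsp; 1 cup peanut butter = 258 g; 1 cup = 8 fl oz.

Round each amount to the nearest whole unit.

Scaling factor: 57/9 = 19/3.
chocolate chips: 600 g × 19/3 ÷ 28.35 g/oz ≈ 134 oz
dried cranberries: 450 g × 19/3 = 2850 g
sour cream: 0.75 L × 19/3 × 1000 mL/L = 4750 mL
vegetable oil: (3 tbsp + 2 tsp = 11/3 tbsp) × 19/3 × 15 mL/tbsp ≈ 348 mL
raisins: 5 tbsp × 19/3 ÷ 16 tbsp/cup × 165 g/cup ≈ 327 g
peanut butter: (3 tbsp + 2 tsp = 11/3 tbsp) × 19/3 ÷ 16 tbsp/cup × 258 g/cup ≈ 374 g

chocolate chips: 134 oz; dried cranberries: 2850 g; sour cream: 4750 mL; vegetable oil: 348 mL; raisins: 327 g; peanut butter: 374 g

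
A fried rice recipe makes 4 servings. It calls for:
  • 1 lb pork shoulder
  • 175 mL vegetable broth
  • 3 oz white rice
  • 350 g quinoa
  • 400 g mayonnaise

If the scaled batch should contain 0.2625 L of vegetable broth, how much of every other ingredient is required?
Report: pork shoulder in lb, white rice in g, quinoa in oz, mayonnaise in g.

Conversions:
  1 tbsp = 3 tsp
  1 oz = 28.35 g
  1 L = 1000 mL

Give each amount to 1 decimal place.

pork shoulder: 1.5 lb; white rice: 127.6 g; quinoa: 18.5 oz; mayonnaise: 600.0 g

The original recipe has 0.175 L of vegetable broth, so the scaling factor is 0.2625 ÷ 0.175 = 3/2 = 1.5.
pork shoulder: 1 lb × 3/2 = 1.5 lb
white rice: 3 oz × 3/2 × 28.35 g/oz ≈ 127.6 g
quinoa: 350 g × 3/2 ÷ 28.35 g/oz ≈ 18.5 oz
mayonnaise: 400 g × 3/2 = 600.0 g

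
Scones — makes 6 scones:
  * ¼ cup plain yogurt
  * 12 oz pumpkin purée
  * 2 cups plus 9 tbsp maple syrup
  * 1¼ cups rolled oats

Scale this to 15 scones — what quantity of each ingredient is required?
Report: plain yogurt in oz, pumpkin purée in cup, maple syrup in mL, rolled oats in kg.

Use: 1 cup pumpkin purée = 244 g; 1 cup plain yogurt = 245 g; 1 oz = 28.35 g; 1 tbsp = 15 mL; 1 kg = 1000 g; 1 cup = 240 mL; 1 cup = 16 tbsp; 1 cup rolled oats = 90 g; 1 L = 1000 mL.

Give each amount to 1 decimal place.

Scaling factor: 15/6 = 5/2 = 2.5.
plain yogurt: 0.25 cup × 5/2 × 245 g/cup ÷ 28.35 g/oz ≈ 5.4 oz
pumpkin purée: 12 oz × 5/2 × 28.35 g/oz ÷ 244 g/cup ≈ 3.5 cup
maple syrup: (2 cup + 9 tbsp = 2.5625 cup) × 5/2 × 240 mL/cup = 1537.5 mL
rolled oats: 1.25 cup × 5/2 × 90 g/cup ÷ 1000 g/kg ≈ 0.3 kg

plain yogurt: 5.4 oz; pumpkin purée: 3.5 cup; maple syrup: 1537.5 mL; rolled oats: 0.3 kg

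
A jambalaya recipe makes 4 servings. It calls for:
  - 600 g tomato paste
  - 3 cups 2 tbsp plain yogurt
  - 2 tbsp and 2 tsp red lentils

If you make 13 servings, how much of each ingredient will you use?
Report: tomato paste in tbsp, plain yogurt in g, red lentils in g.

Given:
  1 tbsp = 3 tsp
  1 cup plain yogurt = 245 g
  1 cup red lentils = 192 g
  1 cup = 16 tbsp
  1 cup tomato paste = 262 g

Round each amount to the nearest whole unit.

tomato paste: 119 tbsp; plain yogurt: 2488 g; red lentils: 104 g

Scaling factor: 13/4 = 3.25.
tomato paste: 600 g × 13/4 ÷ 262 g/cup × 16 tbsp/cup ≈ 119 tbsp
plain yogurt: (3 cup + 2 tbsp = 3.125 cup) × 13/4 × 245 g/cup ≈ 2488 g
red lentils: (2 tbsp + 2 tsp = 8/3 tbsp) × 13/4 ÷ 16 tbsp/cup × 192 g/cup = 104 g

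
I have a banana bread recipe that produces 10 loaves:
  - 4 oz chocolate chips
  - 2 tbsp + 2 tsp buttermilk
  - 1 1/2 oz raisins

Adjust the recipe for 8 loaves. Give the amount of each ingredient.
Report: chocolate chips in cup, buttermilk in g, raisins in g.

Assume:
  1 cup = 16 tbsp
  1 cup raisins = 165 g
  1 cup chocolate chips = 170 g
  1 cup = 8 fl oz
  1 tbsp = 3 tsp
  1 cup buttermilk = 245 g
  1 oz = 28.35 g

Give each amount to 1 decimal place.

chocolate chips: 0.5 cup; buttermilk: 32.7 g; raisins: 34.0 g

Scaling factor: 8/10 = 4/5 = 0.8.
chocolate chips: 4 oz × 4/5 × 28.35 g/oz ÷ 170 g/cup ≈ 0.5 cup
buttermilk: (2 tbsp + 2 tsp = 8/3 tbsp) × 4/5 ÷ 16 tbsp/cup × 245 g/cup ≈ 32.7 g
raisins: 1.5 oz × 4/5 × 28.35 g/oz ≈ 34.0 g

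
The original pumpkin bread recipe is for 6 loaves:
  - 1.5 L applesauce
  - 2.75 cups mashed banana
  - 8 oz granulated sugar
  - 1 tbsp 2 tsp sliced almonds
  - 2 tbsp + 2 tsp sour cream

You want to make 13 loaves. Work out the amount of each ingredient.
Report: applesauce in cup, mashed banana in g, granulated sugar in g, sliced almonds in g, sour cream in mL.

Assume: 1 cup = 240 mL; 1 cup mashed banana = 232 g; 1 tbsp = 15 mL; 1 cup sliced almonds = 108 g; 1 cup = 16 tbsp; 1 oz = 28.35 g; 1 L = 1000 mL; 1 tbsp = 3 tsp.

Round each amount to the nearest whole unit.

applesauce: 14 cup; mashed banana: 1382 g; granulated sugar: 491 g; sliced almonds: 24 g; sour cream: 87 mL

Scaling factor: 13/6.
applesauce: 1.5 L × 13/6 × 1000 mL/L ÷ 240 mL/cup ≈ 14 cup
mashed banana: 2.75 cup × 13/6 × 232 g/cup ≈ 1382 g
granulated sugar: 8 oz × 13/6 × 28.35 g/oz ≈ 491 g
sliced almonds: (1 tbsp + 2 tsp = 5/3 tbsp) × 13/6 ÷ 16 tbsp/cup × 108 g/cup ≈ 24 g
sour cream: (2 tbsp + 2 tsp = 8/3 tbsp) × 13/6 × 15 mL/tbsp ≈ 87 mL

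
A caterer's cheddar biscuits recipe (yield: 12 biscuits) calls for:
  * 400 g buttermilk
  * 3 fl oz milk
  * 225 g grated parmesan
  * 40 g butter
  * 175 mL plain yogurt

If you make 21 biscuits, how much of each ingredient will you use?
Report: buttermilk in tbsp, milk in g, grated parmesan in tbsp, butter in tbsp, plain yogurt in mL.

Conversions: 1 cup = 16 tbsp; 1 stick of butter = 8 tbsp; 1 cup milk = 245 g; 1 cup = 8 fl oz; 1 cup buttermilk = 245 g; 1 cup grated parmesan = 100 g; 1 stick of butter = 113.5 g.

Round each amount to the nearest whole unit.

Scaling factor: 21/12 = 7/4 = 1.75.
buttermilk: 400 g × 7/4 ÷ 245 g/cup × 16 tbsp/cup ≈ 46 tbsp
milk: 3 fl oz × 7/4 ÷ 8 fl oz/cup × 245 g/cup ≈ 161 g
grated parmesan: 225 g × 7/4 ÷ 100 g/cup × 16 tbsp/cup = 63 tbsp
butter: 40 g × 7/4 ÷ 113.5 g/stick × 8 tbsp/stick ≈ 5 tbsp
plain yogurt: 175 mL × 7/4 ≈ 306 mL

buttermilk: 46 tbsp; milk: 161 g; grated parmesan: 63 tbsp; butter: 5 tbsp; plain yogurt: 306 mL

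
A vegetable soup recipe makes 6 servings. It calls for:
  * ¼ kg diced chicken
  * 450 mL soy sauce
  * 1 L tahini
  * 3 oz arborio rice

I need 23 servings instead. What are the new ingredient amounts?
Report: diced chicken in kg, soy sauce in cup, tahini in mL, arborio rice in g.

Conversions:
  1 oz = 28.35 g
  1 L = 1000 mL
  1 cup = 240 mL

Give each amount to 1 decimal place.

diced chicken: 1.0 kg; soy sauce: 7.2 cup; tahini: 3833.3 mL; arborio rice: 326.0 g

Scaling factor: 23/6.
diced chicken: 0.25 kg × 23/6 ≈ 1.0 kg
soy sauce: 450 mL × 23/6 ÷ 240 mL/cup ≈ 7.2 cup
tahini: 1 L × 23/6 × 1000 mL/L ≈ 3833.3 mL
arborio rice: 3 oz × 23/6 × 28.35 g/oz ≈ 326.0 g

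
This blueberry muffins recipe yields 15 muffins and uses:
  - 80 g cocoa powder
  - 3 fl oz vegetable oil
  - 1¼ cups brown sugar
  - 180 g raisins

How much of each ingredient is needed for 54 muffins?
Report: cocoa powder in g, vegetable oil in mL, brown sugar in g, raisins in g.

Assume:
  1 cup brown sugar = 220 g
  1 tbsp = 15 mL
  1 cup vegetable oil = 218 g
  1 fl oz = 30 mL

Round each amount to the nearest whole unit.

Scaling factor: 54/15 = 18/5 = 3.6.
cocoa powder: 80 g × 18/5 = 288 g
vegetable oil: 3 fl oz × 18/5 × 30 mL/fl oz = 324 mL
brown sugar: 1.25 cup × 18/5 × 220 g/cup = 990 g
raisins: 180 g × 18/5 = 648 g

cocoa powder: 288 g; vegetable oil: 324 mL; brown sugar: 990 g; raisins: 648 g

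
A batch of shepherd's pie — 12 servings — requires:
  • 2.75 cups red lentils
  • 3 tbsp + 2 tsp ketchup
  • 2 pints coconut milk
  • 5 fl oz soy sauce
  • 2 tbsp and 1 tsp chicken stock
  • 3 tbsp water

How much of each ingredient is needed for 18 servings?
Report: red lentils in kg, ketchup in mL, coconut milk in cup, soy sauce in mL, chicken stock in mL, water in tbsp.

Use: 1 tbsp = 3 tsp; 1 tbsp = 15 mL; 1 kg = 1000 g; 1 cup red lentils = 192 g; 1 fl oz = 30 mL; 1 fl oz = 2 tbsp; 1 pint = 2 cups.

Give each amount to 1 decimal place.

Scaling factor: 18/12 = 3/2 = 1.5.
red lentils: 2.75 cup × 3/2 × 192 g/cup ÷ 1000 g/kg ≈ 0.8 kg
ketchup: (3 tbsp + 2 tsp = 11/3 tbsp) × 3/2 × 15 mL/tbsp = 82.5 mL
coconut milk: 2 pint × 3/2 × 2 cup/pint = 6.0 cup
soy sauce: 5 fl oz × 3/2 × 30 mL/fl oz = 225.0 mL
chicken stock: (2 tbsp + 1 tsp = 7/3 tbsp) × 3/2 × 15 mL/tbsp = 52.5 mL
water: 3 tbsp × 3/2 = 4.5 tbsp

red lentils: 0.8 kg; ketchup: 82.5 mL; coconut milk: 6.0 cup; soy sauce: 225.0 mL; chicken stock: 52.5 mL; water: 4.5 tbsp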